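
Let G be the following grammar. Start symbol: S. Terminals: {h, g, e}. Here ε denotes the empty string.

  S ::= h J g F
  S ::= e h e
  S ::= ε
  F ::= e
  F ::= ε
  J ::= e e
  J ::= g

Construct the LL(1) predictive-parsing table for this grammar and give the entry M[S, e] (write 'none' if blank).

S ::= e h e

FIRST(S): from S::=h J g F we get {h}; from S::=e h e we get {e}; from S::=ε we get {ε}. So FIRST(S) = {ε, e, h}.
FIRST(F): from F::=e we get {e}; from F::=ε we get {ε}. So FIRST(F) = {ε, e}.
FIRST(J): from J::=e e we get {e}; from J::=g we get {g}. So FIRST(J) = {e, g}.
FOLLOW(S) includes $ since S is the start symbol.
FOLLOW(S): S appears on no right-hand side. Thus FOLLOW(S) = {$}.
For S ::= h J g F: FIRST(h J g F) = {h}, so it goes in M[S, t] for t ∈ {h}.
For S ::= e h e: FIRST(e h e) = {e}, so it goes in M[S, t] for t ∈ {e}.
For S ::= ε: FIRST(ε) = {ε}, so it goes in M[S, t] for t ∈ {}; since ε ∈ FIRST, also for every t ∈ FOLLOW(S) = {$}.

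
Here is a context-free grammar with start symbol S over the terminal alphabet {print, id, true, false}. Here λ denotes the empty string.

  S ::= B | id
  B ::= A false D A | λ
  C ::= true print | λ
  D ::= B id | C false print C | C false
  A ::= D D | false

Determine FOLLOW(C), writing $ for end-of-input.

{$, false, id, true}

FIRST(C): from C::=true print we get {true}; from C::=λ we get {λ}. So FIRST(C) = {λ, true}.
FIRST(S): from S::=B we get {λ, false, id, true}; from S::=id we get {id}. So FIRST(S) = {λ, false, id, true}.
FIRST(B): from B::=A false D A we get {false, id, true}; from B::=λ we get {λ}. So FIRST(B) = {λ, false, id, true}.
FIRST(D): from D::=B id we get {false, id, true}; from D::=C false print C we get {false, true}; from D::=C false we get {false, true}. So FIRST(D) = {false, id, true}.
FIRST(A): from A::=D D we get {false, id, true}; from A::=false we get {false}. So FIRST(A) = {false, id, true}.
FOLLOW(S) includes $ since S is the start symbol.
FOLLOW(S): S appears on no right-hand side. Thus FOLLOW(S) = {$}.
FOLLOW(B): in S::=B, the suffix after B is empty, so FOLLOW(B) ⊇ FOLLOW(S) = {$}; in D::=B id, B is followed by id with FIRST {id}. Thus FOLLOW(B) = {$, id}.
FOLLOW(A): in B::=A false D A (occurrence 1), A is followed by false D A with FIRST {false}; in B::=A false D A (occurrence 2), the suffix after A is empty, so FOLLOW(A) ⊇ FOLLOW(B) = {$, id}. Thus FOLLOW(A) = {$, false, id}.
FOLLOW(D): in B::=A false D A, D is followed by A with FIRST {false, id, true}; in A::=D D (occurrence 1), D is followed by D with FIRST {false, id, true}; in A::=D D (occurrence 2), the suffix after D is empty, so FOLLOW(D) ⊇ FOLLOW(A) = {$, false, id}. Thus FOLLOW(D) = {$, false, id, true}.
FOLLOW(C): in D::=C false print C (occurrence 1), C is followed by false print C with FIRST {false}; in D::=C false print C (occurrence 2), the suffix after C is empty, so FOLLOW(C) ⊇ FOLLOW(D) = {$, false, id, true}; in D::=C false, C is followed by false with FIRST {false}. Thus FOLLOW(C) = {$, false, id, true}.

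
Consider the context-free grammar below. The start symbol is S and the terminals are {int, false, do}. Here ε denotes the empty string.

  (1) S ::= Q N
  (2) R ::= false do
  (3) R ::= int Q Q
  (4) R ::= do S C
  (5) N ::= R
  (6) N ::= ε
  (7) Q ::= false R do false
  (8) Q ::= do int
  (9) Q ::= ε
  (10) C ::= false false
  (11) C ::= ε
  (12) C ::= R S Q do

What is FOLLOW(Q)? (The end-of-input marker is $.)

FIRST(R): from R::=false do we get {false}; from R::=int Q Q we get {int}; from R::=do S C we get {do}. So FIRST(R) = {do, false, int}.
FIRST(Q): from Q::=false R do false we get {false}; from Q::=do int we get {do}; from Q::=ε we get {ε}. So FIRST(Q) = {ε, do, false}.
FIRST(N): from N::=R we get {do, false, int}; from N::=ε we get {ε}. So FIRST(N) = {ε, do, false, int}.
FIRST(C): from C::=false false we get {false}; from C::=ε we get {ε}; from C::=R S Q do we get {do, false, int}. So FIRST(C) = {ε, do, false, int}.
FIRST(S): from S::=Q N we get {ε, do, false, int}. So FIRST(S) = {ε, do, false, int}.
FOLLOW(S) includes $ since S is the start symbol.
FOLLOW(S): in R::=do S C, S is followed by C with FIRST {ε, do, false, int}; in R::=do S C, the suffix after S is nullable, so FOLLOW(S) ⊇ FOLLOW(R) = {$, do, false, int}; in C::=R S Q do, S is followed by Q do with FIRST {do, false}. Thus FOLLOW(S) = {$, do, false, int}.
FOLLOW(N): in S::=Q N, the suffix after N is empty, so FOLLOW(N) ⊇ FOLLOW(S) = {$, do, false, int}. Thus FOLLOW(N) = {$, do, false, int}.
FOLLOW(R): in N::=R, the suffix after R is empty, so FOLLOW(R) ⊇ FOLLOW(N) = {$, do, false, int}; in Q::=false R do false, R is followed by do false with FIRST {do}; in C::=R S Q do, R is followed by S Q do with FIRST {do, false, int}. Thus FOLLOW(R) = {$, do, false, int}.
FOLLOW(Q): in S::=Q N, Q is followed by N with FIRST {ε, do, false, int}; in S::=Q N, the suffix after Q is nullable, so FOLLOW(Q) ⊇ FOLLOW(S) = {$, do, false, int}; in R::=int Q Q (occurrence 1), Q is followed by Q with FIRST {ε, do, false}; in R::=int Q Q (occurrence 1), the suffix after Q is nullable, so FOLLOW(Q) ⊇ FOLLOW(R) = {$, do, false, int}; in R::=int Q Q (occurrence 2), the suffix after Q is empty, so FOLLOW(Q) ⊇ FOLLOW(R) = {$, do, false, int}; in C::=R S Q do, Q is followed by do with FIRST {do}. Thus FOLLOW(Q) = {$, do, false, int}.
FOLLOW(C): in R::=do S C, the suffix after C is empty, so FOLLOW(C) ⊇ FOLLOW(R) = {$, do, false, int}. Thus FOLLOW(C) = {$, do, false, int}.

{$, do, false, int}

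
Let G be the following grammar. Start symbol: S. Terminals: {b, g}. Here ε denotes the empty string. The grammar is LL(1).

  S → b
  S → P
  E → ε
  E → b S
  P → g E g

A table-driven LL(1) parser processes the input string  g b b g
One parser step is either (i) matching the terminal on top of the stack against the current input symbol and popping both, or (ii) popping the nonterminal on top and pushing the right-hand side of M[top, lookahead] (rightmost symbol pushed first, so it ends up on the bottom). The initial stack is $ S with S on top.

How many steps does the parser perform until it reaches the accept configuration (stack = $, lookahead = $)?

step 1: stack=$ S  input=g b b g $  — expand S → P
step 2: stack=$ P  input=g b b g $  — expand P → g E g
step 3: stack=$ g E g  input=g b b g $  — match g
step 4: stack=$ g E  input=b b g $  — expand E → b S
step 5: stack=$ g S b  input=b b g $  — match b
step 6: stack=$ g S  input=b g $  — expand S → b
step 7: stack=$ g b  input=b g $  — match b
step 8: stack=$ g  input=g $  — match g
Accept reached after 8 steps.

8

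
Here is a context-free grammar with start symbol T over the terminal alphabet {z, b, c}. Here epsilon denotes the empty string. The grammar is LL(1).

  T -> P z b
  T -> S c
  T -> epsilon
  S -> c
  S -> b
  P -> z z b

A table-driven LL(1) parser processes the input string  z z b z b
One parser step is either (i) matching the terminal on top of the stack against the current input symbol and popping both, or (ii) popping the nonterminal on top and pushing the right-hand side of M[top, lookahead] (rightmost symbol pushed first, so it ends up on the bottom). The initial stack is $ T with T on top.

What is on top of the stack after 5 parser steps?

step 1: stack=$ T  input=z z b z b $  — expand T -> P z b
step 2: stack=$ b z P  input=z z b z b $  — expand P -> z z b
step 3: stack=$ b z b z z  input=z z b z b $  — match z
step 4: stack=$ b z b z  input=z b z b $  — match z
step 5: stack=$ b z b  input=b z b $  — match b
Stack after step 5: $ b z (top = z).

z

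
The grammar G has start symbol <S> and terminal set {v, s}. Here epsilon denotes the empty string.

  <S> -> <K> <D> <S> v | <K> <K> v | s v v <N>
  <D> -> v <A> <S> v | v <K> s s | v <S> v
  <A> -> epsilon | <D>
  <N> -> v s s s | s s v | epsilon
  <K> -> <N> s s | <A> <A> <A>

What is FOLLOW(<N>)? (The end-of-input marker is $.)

{$, s, v}

FIRST(<D>) = {v}
FIRST(<N>) = {epsilon, s, v}
FIRST(<A>) = {epsilon, v}  (via <D>)
FIRST(<K>) = {epsilon, s, v}  (via <N> s s, <A> <A> <A>)
FIRST(<S>) = {s, v}  (via <K> <D> <S> v, <K> <K> v)
FOLLOW(<S>) includes $ since <S> is the start symbol.
FOLLOW(<S>): in <S>-><K> <D> <S> v, <S> is followed by v with FIRST {v}; in <D>->v <A> <S> v, <S> is followed by v with FIRST {v}; in <D>->v <S> v, <S> is followed by v with FIRST {v}. Thus FOLLOW(<S>) = {$, v}.
FOLLOW(<N>): in <S>->s v v <N>, the suffix after <N> is empty, so FOLLOW(<N>) ⊇ FOLLOW(<S>) = {$, v}; in <K>-><N> s s, <N> is followed by s s with FIRST {s}. Thus FOLLOW(<N>) = {$, s, v}.
FOLLOW(<K>): in <S>-><K> <D> <S> v, <K> is followed by <D> <S> v with FIRST {v}; in <S>-><K> <K> v (occurrence 1), <K> is followed by <K> v with FIRST {s, v}; in <S>-><K> <K> v (occurrence 2), <K> is followed by v with FIRST {v}; in <D>->v <K> s s, <K> is followed by s s with FIRST {s}. Thus FOLLOW(<K>) = {s, v}.
FOLLOW(<A>): in <D>->v <A> <S> v, <A> is followed by <S> v with FIRST {s, v}; in <K>-><A> <A> <A> (occurrence 1), <A> is followed by <A> <A> with FIRST {epsilon, v}; in <K>-><A> <A> <A> (occurrence 1), the suffix after <A> is nullable, so FOLLOW(<A>) ⊇ FOLLOW(<K>) = {s, v}; in <K>-><A> <A> <A> (occurrence 2), <A> is followed by <A> with FIRST {epsilon, v}; in <K>-><A> <A> <A> (occurrence 2), the suffix after <A> is nullable, so FOLLOW(<A>) ⊇ FOLLOW(<K>) = {s, v}; in <K>-><A> <A> <A> (occurrence 3), the suffix after <A> is empty, so FOLLOW(<A>) ⊇ FOLLOW(<K>) = {s, v}. Thus FOLLOW(<A>) = {s, v}.
FOLLOW(<D>): in <S>-><K> <D> <S> v, <D> is followed by <S> v with FIRST {s, v}; in <A>-><D>, the suffix after <D> is empty, so FOLLOW(<D>) ⊇ FOLLOW(<A>) = {s, v}. Thus FOLLOW(<D>) = {s, v}.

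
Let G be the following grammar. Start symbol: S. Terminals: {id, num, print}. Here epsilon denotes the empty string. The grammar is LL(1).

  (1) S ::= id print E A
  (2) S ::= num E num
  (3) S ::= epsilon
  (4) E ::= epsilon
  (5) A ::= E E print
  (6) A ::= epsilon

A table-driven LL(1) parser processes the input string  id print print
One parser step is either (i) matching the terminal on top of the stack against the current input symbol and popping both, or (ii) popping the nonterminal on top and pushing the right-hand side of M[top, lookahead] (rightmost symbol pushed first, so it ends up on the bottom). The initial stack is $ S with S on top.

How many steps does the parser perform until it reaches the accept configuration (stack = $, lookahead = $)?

8

step 1: stack=$ S  input=id print print $  — expand S ::= id print E A
step 2: stack=$ A E print id  input=id print print $  — match id
step 3: stack=$ A E print  input=print print $  — match print
step 4: stack=$ A E  input=print $  — expand E ::= epsilon
step 5: stack=$ A  input=print $  — expand A ::= E E print
step 6: stack=$ print E E  input=print $  — expand E ::= epsilon
step 7: stack=$ print E  input=print $  — expand E ::= epsilon
step 8: stack=$ print  input=print $  — match print
Accept reached after 8 steps.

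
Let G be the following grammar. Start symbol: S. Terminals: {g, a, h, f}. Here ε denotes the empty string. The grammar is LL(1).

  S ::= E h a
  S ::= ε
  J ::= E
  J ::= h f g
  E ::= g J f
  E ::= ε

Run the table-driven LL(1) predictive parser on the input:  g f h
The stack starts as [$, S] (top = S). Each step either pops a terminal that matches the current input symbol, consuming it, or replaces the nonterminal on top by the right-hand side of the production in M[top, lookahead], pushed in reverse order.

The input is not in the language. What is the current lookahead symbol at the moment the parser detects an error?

$

     Stack        Input    Action
  1  $ S          g f h $  expand S ::= E h a
  2  $ a h E      g f h $  expand E ::= g J f
  3  $ a h f J g  g f h $  match g
  4  $ a h f J    f h $    expand J ::= E
  5  $ a h f E    f h $    expand E ::= ε
  6  $ a h f      f h $    match f
  7  $ a h        h $      match h
  8  $ a          $        error: top is terminal a but lookahead is $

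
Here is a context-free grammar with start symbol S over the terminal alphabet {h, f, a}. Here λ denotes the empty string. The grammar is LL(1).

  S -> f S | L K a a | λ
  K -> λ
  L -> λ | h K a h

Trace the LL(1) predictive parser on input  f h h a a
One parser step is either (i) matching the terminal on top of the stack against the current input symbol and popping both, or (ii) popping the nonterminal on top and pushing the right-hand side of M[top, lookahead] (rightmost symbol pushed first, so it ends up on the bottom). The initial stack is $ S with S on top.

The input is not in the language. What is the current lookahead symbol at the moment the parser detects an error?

step 1: stack=$ S  input=f h h a a $  — expand S -> f S
step 2: stack=$ S f  input=f h h a a $  — match f
step 3: stack=$ S  input=h h a a $  — expand S -> L K a a
step 4: stack=$ a a K L  input=h h a a $  — expand L -> h K a h
step 5: stack=$ a a K h a K h  input=h h a a $  — match h
step 6: stack=$ a a K h a K  input=h a a $  — error: M[K, h] is empty

h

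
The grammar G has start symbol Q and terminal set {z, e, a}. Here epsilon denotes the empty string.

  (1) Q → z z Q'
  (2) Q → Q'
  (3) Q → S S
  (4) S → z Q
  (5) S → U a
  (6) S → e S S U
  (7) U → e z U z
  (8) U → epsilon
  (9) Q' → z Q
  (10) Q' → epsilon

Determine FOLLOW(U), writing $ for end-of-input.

FIRST(U) = {epsilon, e}
FIRST(Q') = {epsilon, z}
FIRST(S) = {a, e, z}  (via U a)
FIRST(Q) = {epsilon, a, e, z}  (via Q', S S)
FOLLOW(Q) includes $ since Q is the start symbol.
FOLLOW(Q): in S→z Q, the suffix after Q is empty, so FOLLOW(Q) ⊇ FOLLOW(S) = {$, a, e, z}; in Q'→z Q, the suffix after Q is empty, so FOLLOW(Q) ⊇ FOLLOW(Q') = {$, a, e, z}. Thus FOLLOW(Q) = {$, a, e, z}.
FOLLOW(S): in Q→S S (occurrence 1), S is followed by S with FIRST {a, e, z}; in Q→S S (occurrence 2), the suffix after S is empty, so FOLLOW(S) ⊇ FOLLOW(Q) = {$, a, e, z}; in S→e S S U (occurrence 1), S is followed by S U with FIRST {a, e, z}; in S→e S S U (occurrence 2), S is followed by U with FIRST {epsilon, e}; in S→e S S U (occurrence 2), the suffix after S is nullable (adds nothing new). Thus FOLLOW(S) = {$, a, e, z}.
FOLLOW(U): in S→U a, U is followed by a with FIRST {a}; in S→e S S U, the suffix after U is empty, so FOLLOW(U) ⊇ FOLLOW(S) = {$, a, e, z}; in U→e z U z, U is followed by z with FIRST {z}. Thus FOLLOW(U) = {$, a, e, z}.
FOLLOW(Q'): in Q→z z Q', the suffix after Q' is empty, so FOLLOW(Q') ⊇ FOLLOW(Q) = {$, a, e, z}; in Q→Q', the suffix after Q' is empty, so FOLLOW(Q') ⊇ FOLLOW(Q) = {$, a, e, z}. Thus FOLLOW(Q') = {$, a, e, z}.

{$, a, e, z}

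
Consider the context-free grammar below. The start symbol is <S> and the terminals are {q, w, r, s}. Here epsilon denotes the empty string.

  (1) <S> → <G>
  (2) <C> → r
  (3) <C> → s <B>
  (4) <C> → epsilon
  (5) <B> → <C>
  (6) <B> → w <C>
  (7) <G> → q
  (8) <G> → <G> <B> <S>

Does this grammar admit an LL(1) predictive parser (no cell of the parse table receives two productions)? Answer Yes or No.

No

FIRST(<S>) = {q}
FIRST(<C>) = {epsilon, r, s}
FIRST(<B>) = {epsilon, r, s, w}
FIRST(<G>) = {q}
FOLLOW(<S>) = {$, q, r, s, w}
FOLLOW(<C>) = {q}
FOLLOW(<B>) = {q}
FOLLOW(<G>) = {$, q, r, s, w}
Cell M[<G>, q] receives both <G> → q and <G> → <G> <B> <S> — the grammar is not LL(1).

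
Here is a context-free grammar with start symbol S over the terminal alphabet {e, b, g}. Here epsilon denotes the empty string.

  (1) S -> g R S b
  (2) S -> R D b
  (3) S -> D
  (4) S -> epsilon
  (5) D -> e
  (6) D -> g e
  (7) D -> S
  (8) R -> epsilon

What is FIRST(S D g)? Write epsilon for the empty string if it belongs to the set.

{b, e, g}

FIRST(R) = {epsilon}
FIRST(S) = {epsilon, b, e, g}  (via R D b, D)
FIRST(D) = {epsilon, b, e, g}  (via S)
FIRST(S D g): take FIRST of each symbol in turn, carrying on past any symbol whose FIRST contains epsilon; result {b, e, g}.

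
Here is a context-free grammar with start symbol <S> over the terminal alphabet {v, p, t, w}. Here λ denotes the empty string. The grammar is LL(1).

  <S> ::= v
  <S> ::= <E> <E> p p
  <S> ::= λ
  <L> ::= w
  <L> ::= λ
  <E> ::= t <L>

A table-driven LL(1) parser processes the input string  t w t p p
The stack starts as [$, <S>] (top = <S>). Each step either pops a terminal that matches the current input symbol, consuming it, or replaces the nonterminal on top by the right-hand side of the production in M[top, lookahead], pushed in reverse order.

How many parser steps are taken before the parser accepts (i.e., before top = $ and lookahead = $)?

10

step 1: stack=$ <S>  input=t w t p p $  — expand <S> ::= <E> <E> p p
step 2: stack=$ p p <E> <E>  input=t w t p p $  — expand <E> ::= t <L>
step 3: stack=$ p p <E> <L> t  input=t w t p p $  — match t
step 4: stack=$ p p <E> <L>  input=w t p p $  — expand <L> ::= w
step 5: stack=$ p p <E> w  input=w t p p $  — match w
step 6: stack=$ p p <E>  input=t p p $  — expand <E> ::= t <L>
step 7: stack=$ p p <L> t  input=t p p $  — match t
step 8: stack=$ p p <L>  input=p p $  — expand <L> ::= λ
step 9: stack=$ p p  input=p p $  — match p
step 10: stack=$ p  input=p $  — match p
Accept reached after 10 steps.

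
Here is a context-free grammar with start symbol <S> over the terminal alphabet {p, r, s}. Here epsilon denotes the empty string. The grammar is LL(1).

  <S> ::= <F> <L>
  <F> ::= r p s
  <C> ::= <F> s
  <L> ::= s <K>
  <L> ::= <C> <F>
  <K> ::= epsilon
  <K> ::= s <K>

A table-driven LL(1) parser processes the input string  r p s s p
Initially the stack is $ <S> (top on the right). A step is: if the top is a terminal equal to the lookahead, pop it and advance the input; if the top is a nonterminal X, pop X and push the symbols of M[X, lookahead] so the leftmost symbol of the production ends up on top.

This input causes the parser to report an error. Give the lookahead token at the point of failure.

     Stack        Input        Action
  1  $ <S>        r p s s p $  expand <S> ::= <F> <L>
  2  $ <L> <F>    r p s s p $  expand <F> ::= r p s
  3  $ <L> s p r  r p s s p $  match r
  4  $ <L> s p    p s s p $    match p
  5  $ <L> s      s s p $      match s
  6  $ <L>        s p $        expand <L> ::= s <K>
  7  $ <K> s      s p $        match s
  8  $ <K>        p $          error: M[<K>, p] is empty

p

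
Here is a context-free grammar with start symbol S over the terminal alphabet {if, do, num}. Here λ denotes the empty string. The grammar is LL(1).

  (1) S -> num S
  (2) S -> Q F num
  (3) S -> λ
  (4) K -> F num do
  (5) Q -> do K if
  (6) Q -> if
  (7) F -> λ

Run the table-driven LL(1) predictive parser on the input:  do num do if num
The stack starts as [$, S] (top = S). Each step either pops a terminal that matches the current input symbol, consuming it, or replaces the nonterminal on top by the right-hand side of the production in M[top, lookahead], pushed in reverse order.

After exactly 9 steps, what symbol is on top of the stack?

num

     Stack                Input               Action
  1  $ S                  do num do if num $  expand S -> Q F num
  2  $ num F Q            do num do if num $  expand Q -> do K if
  3  $ num F if K do      do num do if num $  match do
  4  $ num F if K         num do if num $     expand K -> F num do
  5  $ num F if do num F  num do if num $     expand F -> λ
  6  $ num F if do num    num do if num $     match num
  7  $ num F if do        do if num $         match do
  8  $ num F if           if num $            match if
  9  $ num F              num $               expand F -> λ
Stack after step 9: $ num (top = num).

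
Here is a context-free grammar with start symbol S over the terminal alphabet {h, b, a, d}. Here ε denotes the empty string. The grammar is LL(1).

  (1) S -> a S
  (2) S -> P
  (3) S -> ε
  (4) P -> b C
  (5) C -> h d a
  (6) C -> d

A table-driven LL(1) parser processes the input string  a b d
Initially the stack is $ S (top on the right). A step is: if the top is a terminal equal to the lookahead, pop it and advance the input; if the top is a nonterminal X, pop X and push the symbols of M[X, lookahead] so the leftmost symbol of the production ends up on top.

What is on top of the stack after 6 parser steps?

     Stack  Input    Action
  1  $ S    a b d $  expand S -> a S
  2  $ S a  a b d $  match a
  3  $ S    b d $    expand S -> P
  4  $ P    b d $    expand P -> b C
  5  $ C b  b d $    match b
  6  $ C    d $      expand C -> d
Stack after step 6: $ d (top = d).

d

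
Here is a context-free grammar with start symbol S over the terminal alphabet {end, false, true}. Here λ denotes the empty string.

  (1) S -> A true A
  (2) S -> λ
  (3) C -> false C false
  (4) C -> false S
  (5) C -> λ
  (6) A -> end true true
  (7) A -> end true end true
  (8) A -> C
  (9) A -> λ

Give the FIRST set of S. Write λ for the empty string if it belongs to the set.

{λ, end, false, true}

FIRST(C): from C->false C false we get {false}; from C->false S we get {false}; from C->λ we get {λ}. So FIRST(C) = {λ, false}.
FIRST(A): from A->end true true we get {end}; from A->end true end true we get {end}; from A->C we get {λ, false}; from A->λ we get {λ}. So FIRST(A) = {λ, end, false}.
FIRST(S): from S->A true A we get {end, false, true}; from S->λ we get {λ}. So FIRST(S) = {λ, end, false, true}.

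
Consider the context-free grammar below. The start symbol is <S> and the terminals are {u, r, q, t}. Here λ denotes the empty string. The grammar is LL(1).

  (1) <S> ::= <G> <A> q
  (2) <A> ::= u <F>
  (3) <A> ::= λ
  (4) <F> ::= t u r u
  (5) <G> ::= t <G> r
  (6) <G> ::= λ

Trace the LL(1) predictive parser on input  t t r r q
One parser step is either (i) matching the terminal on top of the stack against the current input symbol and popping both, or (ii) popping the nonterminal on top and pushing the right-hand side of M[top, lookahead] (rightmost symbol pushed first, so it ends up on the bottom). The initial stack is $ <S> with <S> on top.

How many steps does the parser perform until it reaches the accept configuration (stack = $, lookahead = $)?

      Stack              Input        Action
   1  $ <S>              t t r r q $  expand <S> ::= <G> <A> q
   2  $ q <A> <G>        t t r r q $  expand <G> ::= t <G> r
   3  $ q <A> r <G> t    t t r r q $  match t
   4  $ q <A> r <G>      t r r q $    expand <G> ::= t <G> r
   5  $ q <A> r r <G> t  t r r q $    match t
   6  $ q <A> r r <G>    r r q $      expand <G> ::= λ
   7  $ q <A> r r        r r q $      match r
   8  $ q <A> r          r q $        match r
   9  $ q <A>            q $          expand <A> ::= λ
  10  $ q                q $          match q
Accept reached after 10 steps.

10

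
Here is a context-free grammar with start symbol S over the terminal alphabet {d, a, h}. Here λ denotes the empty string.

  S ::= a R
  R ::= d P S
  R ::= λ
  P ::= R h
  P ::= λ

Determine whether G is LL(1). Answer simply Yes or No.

FIRST(S) = {a}
FIRST(R) = {λ, d}
FIRST(P) = {λ, d, h}
FOLLOW(S) = {$, h}
FOLLOW(R) = {$, h}
FOLLOW(P) = {a}
Each cell of M receives at most one production.

Yes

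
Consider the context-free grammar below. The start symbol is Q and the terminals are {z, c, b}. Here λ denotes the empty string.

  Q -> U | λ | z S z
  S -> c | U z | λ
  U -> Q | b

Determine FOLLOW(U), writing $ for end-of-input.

FIRST(Q): from Q->U we get {λ, b, z}; from Q->λ we get {λ}; from Q->z S z we get {z}. So FIRST(Q) = {λ, b, z}.
FIRST(U): from U->Q we get {λ, b, z}; from U->b we get {b}. So FIRST(U) = {λ, b, z}.
FIRST(S): from S->c we get {c}; from S->U z we get {b, z}; from S->λ we get {λ}. So FIRST(S) = {λ, b, c, z}.
FOLLOW(Q) includes $ since Q is the start symbol.
FOLLOW(S): in Q->z S z, S is followed by z with FIRST {z}. Thus FOLLOW(S) = {z}.
FOLLOW(Q): in U->Q, the suffix after Q is empty, so FOLLOW(Q) ⊇ FOLLOW(U) = {$, z}. Thus FOLLOW(Q) = {$, z}.
FOLLOW(U): in Q->U, the suffix after U is empty, so FOLLOW(U) ⊇ FOLLOW(Q) = {$, z}; in S->U z, U is followed by z with FIRST {z}. Thus FOLLOW(U) = {$, z}.

{$, z}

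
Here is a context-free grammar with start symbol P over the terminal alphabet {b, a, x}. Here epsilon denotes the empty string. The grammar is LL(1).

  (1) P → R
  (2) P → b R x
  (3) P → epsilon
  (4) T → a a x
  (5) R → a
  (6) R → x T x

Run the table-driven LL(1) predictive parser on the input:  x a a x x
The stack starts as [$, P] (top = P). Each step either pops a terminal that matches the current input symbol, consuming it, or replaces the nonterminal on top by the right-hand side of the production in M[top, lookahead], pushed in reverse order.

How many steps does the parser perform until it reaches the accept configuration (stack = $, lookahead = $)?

8

     Stack      Input        Action
  1  $ P        x a a x x $  expand P → R
  2  $ R        x a a x x $  expand R → x T x
  3  $ x T x    x a a x x $  match x
  4  $ x T      a a x x $    expand T → a a x
  5  $ x x a a  a a x x $    match a
  6  $ x x a    a x x $      match a
  7  $ x x      x x $        match x
  8  $ x        x $          match x
Accept reached after 8 steps.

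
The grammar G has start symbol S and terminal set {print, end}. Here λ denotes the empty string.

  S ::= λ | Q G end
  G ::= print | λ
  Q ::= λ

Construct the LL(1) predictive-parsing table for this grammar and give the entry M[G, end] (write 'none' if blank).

G ::= λ

FIRST(G): from G::=print we get {print}; from G::=λ we get {λ}. So FIRST(G) = {λ, print}.
FIRST(Q): from Q::=λ we get {λ}. So FIRST(Q) = {λ}.
FIRST(S): from S::=λ we get {λ}; from S::=Q G end we get {end, print}. So FIRST(S) = {λ, end, print}.
FOLLOW(S) includes $ since S is the start symbol.
FOLLOW(G): in S::=Q G end, G is followed by end with FIRST {end}. Thus FOLLOW(G) = {end}.
For G ::= print: FIRST(print) = {print}, so it goes in M[G, t] for t ∈ {print}.
For G ::= λ: FIRST(λ) = {λ}, so it goes in M[G, t] for t ∈ {}; since λ ∈ FIRST, also for every t ∈ FOLLOW(G) = {end}.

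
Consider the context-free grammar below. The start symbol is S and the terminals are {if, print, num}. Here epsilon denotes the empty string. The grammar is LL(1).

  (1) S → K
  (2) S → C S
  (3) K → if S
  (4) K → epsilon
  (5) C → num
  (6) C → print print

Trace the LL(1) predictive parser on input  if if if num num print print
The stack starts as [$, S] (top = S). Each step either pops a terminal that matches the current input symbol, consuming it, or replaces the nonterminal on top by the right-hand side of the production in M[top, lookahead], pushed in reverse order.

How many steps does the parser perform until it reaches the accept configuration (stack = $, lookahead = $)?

step 1: stack=$ S  input=if if if num num print print $  — expand S → K
step 2: stack=$ K  input=if if if num num print print $  — expand K → if S
step 3: stack=$ S if  input=if if if num num print print $  — match if
step 4: stack=$ S  input=if if num num print print $  — expand S → K
step 5: stack=$ K  input=if if num num print print $  — expand K → if S
step 6: stack=$ S if  input=if if num num print print $  — match if
step 7: stack=$ S  input=if num num print print $  — expand S → K
step 8: stack=$ K  input=if num num print print $  — expand K → if S
step 9: stack=$ S if  input=if num num print print $  — match if
step 10: stack=$ S  input=num num print print $  — expand S → C S
step 11: stack=$ S C  input=num num print print $  — expand C → num
step 12: stack=$ S num  input=num num print print $  — match num
step 13: stack=$ S  input=num print print $  — expand S → C S
step 14: stack=$ S C  input=num print print $  — expand C → num
step 15: stack=$ S num  input=num print print $  — match num
step 16: stack=$ S  input=print print $  — expand S → C S
step 17: stack=$ S C  input=print print $  — expand C → print print
step 18: stack=$ S print print  input=print print $  — match print
step 19: stack=$ S print  input=print $  — match print
step 20: stack=$ S  input=$  — expand S → K
step 21: stack=$ K  input=$  — expand K → epsilon
Accept reached after 21 steps.

21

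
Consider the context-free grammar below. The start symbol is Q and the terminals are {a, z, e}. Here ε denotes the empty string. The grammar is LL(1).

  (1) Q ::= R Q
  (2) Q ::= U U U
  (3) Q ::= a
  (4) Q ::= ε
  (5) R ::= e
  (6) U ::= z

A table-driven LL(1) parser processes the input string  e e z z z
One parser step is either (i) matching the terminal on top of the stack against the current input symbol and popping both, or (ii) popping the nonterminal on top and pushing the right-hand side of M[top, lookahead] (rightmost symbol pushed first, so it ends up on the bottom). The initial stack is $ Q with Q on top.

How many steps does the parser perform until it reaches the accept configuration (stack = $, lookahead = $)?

      Stack    Input        Action
   1  $ Q      e e z z z $  expand Q ::= R Q
   2  $ Q R    e e z z z $  expand R ::= e
   3  $ Q e    e e z z z $  match e
   4  $ Q      e z z z $    expand Q ::= R Q
   5  $ Q R    e z z z $    expand R ::= e
   6  $ Q e    e z z z $    match e
   7  $ Q      z z z $      expand Q ::= U U U
   8  $ U U U  z z z $      expand U ::= z
   9  $ U U z  z z z $      match z
  10  $ U U    z z $        expand U ::= z
  11  $ U z    z z $        match z
  12  $ U      z $          expand U ::= z
  13  $ z      z $          match z
Accept reached after 13 steps.

13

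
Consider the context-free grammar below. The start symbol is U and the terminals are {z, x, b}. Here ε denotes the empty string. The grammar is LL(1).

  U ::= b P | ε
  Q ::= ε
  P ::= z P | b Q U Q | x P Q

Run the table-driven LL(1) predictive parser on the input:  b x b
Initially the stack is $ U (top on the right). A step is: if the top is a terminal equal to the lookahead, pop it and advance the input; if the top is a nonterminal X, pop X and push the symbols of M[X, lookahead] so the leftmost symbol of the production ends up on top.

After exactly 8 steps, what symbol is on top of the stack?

Q

step 1: stack=$ U  input=b x b $  — expand U ::= b P
step 2: stack=$ P b  input=b x b $  — match b
step 3: stack=$ P  input=x b $  — expand P ::= x P Q
step 4: stack=$ Q P x  input=x b $  — match x
step 5: stack=$ Q P  input=b $  — expand P ::= b Q U Q
step 6: stack=$ Q Q U Q b  input=b $  — match b
step 7: stack=$ Q Q U Q  input=$  — expand Q ::= ε
step 8: stack=$ Q Q U  input=$  — expand U ::= ε
Stack after step 8: $ Q Q (top = Q).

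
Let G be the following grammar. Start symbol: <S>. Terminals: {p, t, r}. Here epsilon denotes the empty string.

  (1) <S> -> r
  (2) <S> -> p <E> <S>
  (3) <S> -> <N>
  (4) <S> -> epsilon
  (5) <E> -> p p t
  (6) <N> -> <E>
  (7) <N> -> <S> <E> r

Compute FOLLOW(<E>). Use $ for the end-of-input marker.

{$, p, r}

FIRST(<E>): from <E>->p p t we get {p}. So FIRST(<E>) = {p}.
FIRST(<S>): from <S>->r we get {r}; from <S>->p <E> <S> we get {p}; from <S>-><N> we get {p, r}; from <S>->epsilon we get {epsilon}. So FIRST(<S>) = {epsilon, p, r}.
FIRST(<N>): from <N>-><E> we get {p}; from <N>-><S> <E> r we get {p, r}. So FIRST(<N>) = {p, r}.
FOLLOW(<S>) includes $ since <S> is the start symbol.
FOLLOW(<S>): in <S>->p <E> <S>, the suffix after <S> is empty (adds nothing new); in <N>-><S> <E> r, <S> is followed by <E> r with FIRST {p}. Thus FOLLOW(<S>) = {$, p}.
FOLLOW(<N>): in <S>-><N>, the suffix after <N> is empty, so FOLLOW(<N>) ⊇ FOLLOW(<S>) = {$, p}. Thus FOLLOW(<N>) = {$, p}.
FOLLOW(<E>): in <S>->p <E> <S>, <E> is followed by <S> with FIRST {epsilon, p, r}; in <S>->p <E> <S>, the suffix after <E> is nullable, so FOLLOW(<E>) ⊇ FOLLOW(<S>) = {$, p}; in <N>-><E>, the suffix after <E> is empty, so FOLLOW(<E>) ⊇ FOLLOW(<N>) = {$, p}; in <N>-><S> <E> r, <E> is followed by r with FIRST {r}. Thus FOLLOW(<E>) = {$, p, r}.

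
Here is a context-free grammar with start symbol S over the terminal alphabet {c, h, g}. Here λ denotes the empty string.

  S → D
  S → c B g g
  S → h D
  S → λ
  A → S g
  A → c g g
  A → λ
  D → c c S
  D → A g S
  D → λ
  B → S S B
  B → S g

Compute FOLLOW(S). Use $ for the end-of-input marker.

{$, c, g, h}

FIRST(S) = {λ, c, g, h}  (via D)
FIRST(A) = {λ, c, g, h}  (via S g)
FIRST(B) = {c, g, h}  (via S S B, S g)
FIRST(D) = {λ, c, g, h}  (via A g S)
FOLLOW(S) includes $ since S is the start symbol.
FOLLOW(A): in D→A g S, A is followed by g S with FIRST {g}. Thus FOLLOW(A) = {g}.
FOLLOW(B): in S→c B g g, B is followed by g g with FIRST {g}; in B→S S B, the suffix after B is empty (adds nothing new). Thus FOLLOW(B) = {g}.
FOLLOW(S): in A→S g, S is followed by g with FIRST {g}; in D→c c S, the suffix after S is empty, so FOLLOW(S) ⊇ FOLLOW(D) = {$, c, g, h}; in D→A g S, the suffix after S is empty, so FOLLOW(S) ⊇ FOLLOW(D) = {$, c, g, h}; in B→S S B (occurrence 1), S is followed by S B with FIRST {c, g, h}; in B→S S B (occurrence 2), S is followed by B with FIRST {c, g, h}; in B→S g, S is followed by g with FIRST {g}. Thus FOLLOW(S) = {$, c, g, h}.
FOLLOW(D): in S→D, the suffix after D is empty, so FOLLOW(D) ⊇ FOLLOW(S) = {$, c, g, h}; in S→h D, the suffix after D is empty, so FOLLOW(D) ⊇ FOLLOW(S) = {$, c, g, h}. Thus FOLLOW(D) = {$, c, g, h}.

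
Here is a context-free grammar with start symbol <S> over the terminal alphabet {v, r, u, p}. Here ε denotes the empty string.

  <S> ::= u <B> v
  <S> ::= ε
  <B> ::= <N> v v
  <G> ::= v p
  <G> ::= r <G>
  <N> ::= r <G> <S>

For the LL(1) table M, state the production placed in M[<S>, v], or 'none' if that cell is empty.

FIRST(<S>) = {ε, u}
FIRST(<G>) = {r, v}
FIRST(<N>) = {r}
FIRST(<B>) = {r}  (via <N> v v)
FOLLOW(<S>) includes $ since <S> is the start symbol.
FOLLOW(<N>): in <B>::=<N> v v, <N> is followed by v v with FIRST {v}. Thus FOLLOW(<N>) = {v}.
FOLLOW(<S>): in <N>::=r <G> <S>, the suffix after <S> is empty, so FOLLOW(<S>) ⊇ FOLLOW(<N>) = {v}. Thus FOLLOW(<S>) = {$, v}.
For <S> ::= u <B> v: FIRST(u <B> v) = {u}, so it goes in M[<S>, t] for t ∈ {u}.
For <S> ::= ε: FIRST(ε) = {ε}, so it goes in M[<S>, t] for t ∈ {}; since ε ∈ FIRST, also for every t ∈ FOLLOW(<S>) = {$, v}.

<S> ::= ε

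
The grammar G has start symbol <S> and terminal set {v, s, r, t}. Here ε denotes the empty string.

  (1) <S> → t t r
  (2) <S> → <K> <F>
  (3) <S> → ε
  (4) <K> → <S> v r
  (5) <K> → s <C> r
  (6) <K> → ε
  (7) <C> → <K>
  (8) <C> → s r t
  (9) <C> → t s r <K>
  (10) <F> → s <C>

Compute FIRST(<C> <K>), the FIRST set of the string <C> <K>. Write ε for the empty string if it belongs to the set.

{ε, s, t, v}

FIRST(<F>) = {s}
FIRST(<S>) = {ε, s, t, v}  (via <K> <F>)
FIRST(<K>) = {ε, s, t, v}  (via <S> v r)
FIRST(<C>) = {ε, s, t, v}  (via <K>)
FIRST(<C> <K>): take FIRST of each symbol in turn, carrying on past any symbol whose FIRST contains ε; result {ε, s, t, v}.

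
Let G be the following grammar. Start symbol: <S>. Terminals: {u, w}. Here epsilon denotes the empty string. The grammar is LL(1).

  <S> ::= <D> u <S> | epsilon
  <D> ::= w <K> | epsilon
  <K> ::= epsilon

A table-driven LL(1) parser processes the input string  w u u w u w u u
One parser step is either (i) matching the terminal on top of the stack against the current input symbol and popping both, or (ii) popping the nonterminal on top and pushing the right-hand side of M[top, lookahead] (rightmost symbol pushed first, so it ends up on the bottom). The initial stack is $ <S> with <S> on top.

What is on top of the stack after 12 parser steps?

      Stack          Input              Action
   1  $ <S>          w u u w u w u u $  expand <S> ::= <D> u <S>
   2  $ <S> u <D>    w u u w u w u u $  expand <D> ::= w <K>
   3  $ <S> u <K> w  w u u w u w u u $  match w
   4  $ <S> u <K>    u u w u w u u $    expand <K> ::= epsilon
   5  $ <S> u        u u w u w u u $    match u
   6  $ <S>          u w u w u u $      expand <S> ::= <D> u <S>
   7  $ <S> u <D>    u w u w u u $      expand <D> ::= epsilon
   8  $ <S> u        u w u w u u $      match u
   9  $ <S>          w u w u u $        expand <S> ::= <D> u <S>
  10  $ <S> u <D>    w u w u u $        expand <D> ::= w <K>
  11  $ <S> u <K> w  w u w u u $        match w
  12  $ <S> u <K>    u w u u $          expand <K> ::= epsilon
Stack after step 12: $ <S> u (top = u).

u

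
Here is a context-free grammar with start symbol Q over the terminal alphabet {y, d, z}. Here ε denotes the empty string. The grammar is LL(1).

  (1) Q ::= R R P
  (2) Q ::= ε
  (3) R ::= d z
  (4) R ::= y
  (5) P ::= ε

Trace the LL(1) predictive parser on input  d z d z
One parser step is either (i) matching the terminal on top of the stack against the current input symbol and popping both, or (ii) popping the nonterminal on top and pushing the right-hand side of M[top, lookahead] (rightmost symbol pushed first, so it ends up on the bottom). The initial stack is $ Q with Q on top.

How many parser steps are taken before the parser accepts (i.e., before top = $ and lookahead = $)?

step 1: stack=$ Q  input=d z d z $  — expand Q ::= R R P
step 2: stack=$ P R R  input=d z d z $  — expand R ::= d z
step 3: stack=$ P R z d  input=d z d z $  — match d
step 4: stack=$ P R z  input=z d z $  — match z
step 5: stack=$ P R  input=d z $  — expand R ::= d z
step 6: stack=$ P z d  input=d z $  — match d
step 7: stack=$ P z  input=z $  — match z
step 8: stack=$ P  input=$  — expand P ::= ε
Accept reached after 8 steps.

8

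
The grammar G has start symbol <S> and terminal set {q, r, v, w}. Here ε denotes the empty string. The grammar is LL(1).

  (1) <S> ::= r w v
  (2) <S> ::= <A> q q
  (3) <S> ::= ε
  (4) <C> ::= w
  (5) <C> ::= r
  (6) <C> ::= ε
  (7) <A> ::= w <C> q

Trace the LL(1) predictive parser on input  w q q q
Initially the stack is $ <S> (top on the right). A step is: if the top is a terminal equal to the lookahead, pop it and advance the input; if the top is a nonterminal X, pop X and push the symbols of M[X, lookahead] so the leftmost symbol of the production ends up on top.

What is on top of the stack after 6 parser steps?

q

step 1: stack=$ <S>  input=w q q q $  — expand <S> ::= <A> q q
step 2: stack=$ q q <A>  input=w q q q $  — expand <A> ::= w <C> q
step 3: stack=$ q q q <C> w  input=w q q q $  — match w
step 4: stack=$ q q q <C>  input=q q q $  — expand <C> ::= ε
step 5: stack=$ q q q  input=q q q $  — match q
step 6: stack=$ q q  input=q q $  — match q
Stack after step 6: $ q (top = q).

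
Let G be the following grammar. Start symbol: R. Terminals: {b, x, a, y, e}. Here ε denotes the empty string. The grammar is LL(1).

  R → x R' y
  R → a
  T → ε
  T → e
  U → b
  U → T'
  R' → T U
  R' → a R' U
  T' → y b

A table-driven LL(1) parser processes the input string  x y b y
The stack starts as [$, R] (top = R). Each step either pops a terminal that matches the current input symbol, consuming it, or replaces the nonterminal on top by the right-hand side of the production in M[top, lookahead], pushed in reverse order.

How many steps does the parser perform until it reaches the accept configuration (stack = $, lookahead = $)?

     Stack     Input      Action
  1  $ R       x y b y $  expand R → x R' y
  2  $ y R' x  x y b y $  match x
  3  $ y R'    y b y $    expand R' → T U
  4  $ y U T   y b y $    expand T → ε
  5  $ y U     y b y $    expand U → T'
  6  $ y T'    y b y $    expand T' → y b
  7  $ y b y   y b y $    match y
  8  $ y b     b y $      match b
  9  $ y       y $        match y
Accept reached after 9 steps.

9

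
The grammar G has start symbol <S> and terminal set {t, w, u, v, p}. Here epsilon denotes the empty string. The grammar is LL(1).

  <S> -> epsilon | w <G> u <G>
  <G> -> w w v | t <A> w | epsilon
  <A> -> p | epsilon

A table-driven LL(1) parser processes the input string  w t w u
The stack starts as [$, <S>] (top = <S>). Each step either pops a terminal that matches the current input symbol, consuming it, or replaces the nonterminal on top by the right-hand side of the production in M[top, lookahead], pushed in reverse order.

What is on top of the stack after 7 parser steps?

     Stack            Input      Action
  1  $ <S>            w t w u $  expand <S> -> w <G> u <G>
  2  $ <G> u <G> w    w t w u $  match w
  3  $ <G> u <G>      t w u $    expand <G> -> t <A> w
  4  $ <G> u w <A> t  t w u $    match t
  5  $ <G> u w <A>    w u $      expand <A> -> epsilon
  6  $ <G> u w        w u $      match w
  7  $ <G> u          u $        match u
Stack after step 7: $ <G> (top = <G>).

<G>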